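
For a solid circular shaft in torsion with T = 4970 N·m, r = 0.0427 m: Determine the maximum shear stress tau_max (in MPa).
Model: a solid circular shaft in torsion, so tau_max = (2·T) / (π·r^3).
Substitute:
  tau_max = (2 × 4970) / (π × 0.0427^3)
  tau_max = 4.064 × 10⁷ Pa
Convert: tau_max = 4.064 × 10⁷ Pa = 40.64 MPa
Final answer: tau_max = 40.64 MPa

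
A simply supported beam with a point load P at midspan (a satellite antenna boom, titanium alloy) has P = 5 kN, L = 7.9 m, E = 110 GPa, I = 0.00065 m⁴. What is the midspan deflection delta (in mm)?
Model: a simply supported beam with a point load P at midspan, so delta = (P·L^3) / (48·E·I).
Convert to SI units:
  P = 5 kN = 5000 N
  E = 110 GPa = 1.1 × 10¹¹ Pa
Substitute:
  delta = (5000 × 7.9^3) / (48 × (1.1 × 10¹¹) × 0.00065)
  delta = 0.0007183 m
Convert: delta = 0.0007183 m = 0.7183 mm
Final answer: delta = 0.7183 mm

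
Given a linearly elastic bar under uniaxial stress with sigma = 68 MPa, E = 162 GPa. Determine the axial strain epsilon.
Model: a linearly elastic bar under uniaxial stress, so epsilon = sigma / E.
Convert to SI units:
  sigma = 68 MPa = 6.8 × 10⁷ Pa
  E = 162 GPa = 1.62 × 10¹¹ Pa
Substitute:
  epsilon = (6.8 × 10⁷) / (1.62 × 10¹¹)
  epsilon = 0.0004198
Final answer: epsilon = 0.0004198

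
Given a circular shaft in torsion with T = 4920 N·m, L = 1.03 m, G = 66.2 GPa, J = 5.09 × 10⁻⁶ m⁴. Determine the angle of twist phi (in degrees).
Model: a circular shaft in torsion, so phi = (T·L) / (G·J).
Convert to SI units:
  G = 66.2 GPa = 6.62 × 10¹⁰ Pa
Substitute:
  phi = (4920 × 1.03) / ((6.62 × 10¹⁰) × (5.09 × 10⁻⁶))
  phi = 0.01504 rad
Convert to degrees: phi = 0.01504 × 180/π = 0.8617°
Final answer: phi = 0.8617°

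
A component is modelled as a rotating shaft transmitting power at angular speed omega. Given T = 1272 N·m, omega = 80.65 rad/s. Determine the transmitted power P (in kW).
Model: a rotating shaft transmitting power at angular speed omega, so P = T·omega.
Substitute:
  P = 1272 × 80.65
  P = 102600 W
Convert: P = 102600 W = 102.6 kW
Final answer: P = 102.6 kW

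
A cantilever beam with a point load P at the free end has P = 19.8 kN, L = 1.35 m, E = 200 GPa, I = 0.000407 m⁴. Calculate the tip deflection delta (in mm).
Model: a cantilever beam with a point load P at the free end, so delta = (P·L^3) / (3·E·I).
Convert to SI units:
  P = 19.8 kN = 19800 N
  E = 200 GPa = 2 × 10¹¹ Pa
Substitute:
  delta = (19800 × 1.35^3) / (3 × (2 × 10¹¹) × 0.000407)
  delta = 0.0001995 m
Convert: delta = 0.0001995 m = 0.1995 mm
Final answer: delta = 0.1995 mm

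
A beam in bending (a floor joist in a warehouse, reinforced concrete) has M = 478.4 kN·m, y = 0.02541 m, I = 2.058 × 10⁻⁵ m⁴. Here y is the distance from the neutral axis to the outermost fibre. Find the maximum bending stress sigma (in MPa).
Model: a beam in bending, so sigma = (M·y) / I.
Convert to SI units:
  M = 478.4 kN·m = 478400 N·m
Substitute:
  sigma = (478400 × 0.02541) / (2.058 × 10⁻⁵)
  sigma = 5.907 × 10⁸ Pa
Convert: sigma = 5.907 × 10⁸ Pa = 590.7 MPa
Final answer: sigma = 590.7 MPa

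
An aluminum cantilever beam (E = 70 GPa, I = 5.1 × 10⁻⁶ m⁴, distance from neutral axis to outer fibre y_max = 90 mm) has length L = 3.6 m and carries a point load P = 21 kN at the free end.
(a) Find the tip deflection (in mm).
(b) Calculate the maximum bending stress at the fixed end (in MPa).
(a) Tip deflection of a cantilever with an end point load: δ = P·L^3 / (3·E·I). Convert P = 21 kN = 21000 N, E = 70 GPa = 7 × 10¹⁰ Pa.
  δ = (21000 × 3.6^3) / (3 × (7 × 10¹⁰) × (5.1 × 10⁻⁶)) = 0.9148 m = 914.8 mm
(b) Maximum bending moment at the fixed end: M = P·L = 21000 × 3.6 = 75600 N·m. Convert y_max = 90 mm = 0.09 m.
  σ = M·y_max / I = (75600 × 0.09) / (5.1 × 10⁻⁶) = 1.334 × 10⁹ Pa = 1334 MPa
Final answer: (a) δ = 914.8 mm, (b) σ = 1334 MPa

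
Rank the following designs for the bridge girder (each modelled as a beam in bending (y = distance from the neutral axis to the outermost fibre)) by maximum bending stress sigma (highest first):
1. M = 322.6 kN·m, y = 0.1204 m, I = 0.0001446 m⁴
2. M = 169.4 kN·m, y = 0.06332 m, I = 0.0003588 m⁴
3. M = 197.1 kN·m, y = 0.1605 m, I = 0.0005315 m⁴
Model: a beam in bending (y = distance from the neutral axis to the outermost fibre), so sigma = (M·y) / I (SI units).
  Case 1: sigma = (322600 × 0.1204) / 0.0001446 = 2.686 × 10⁸ Pa = 268.6 MPa
  Case 2: sigma = (169400 × 0.06332) / 0.0003588 = 2.99 × 10⁷ Pa = 29.9 MPa
  Case 3: sigma = (197100 × 0.1605) / 0.0005315 = 5.952 × 10⁷ Pa = 59.52 MPa
Ordering: 268.6 MPa (case 1) > 59.52 MPa (case 3) > 29.9 MPa (case 2)
Final answer: 1, 3, 2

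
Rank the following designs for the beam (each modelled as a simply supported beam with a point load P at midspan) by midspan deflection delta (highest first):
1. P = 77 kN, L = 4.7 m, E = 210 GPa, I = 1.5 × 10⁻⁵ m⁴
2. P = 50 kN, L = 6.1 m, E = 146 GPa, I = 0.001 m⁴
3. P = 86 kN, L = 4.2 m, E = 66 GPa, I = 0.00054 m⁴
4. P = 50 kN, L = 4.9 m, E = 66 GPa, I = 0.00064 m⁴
Model: a simply supported beam with a point load P at midspan, so delta = (P·L^3) / (48·E·I) (SI units).
  Case 1: delta = (77000 × 4.7^3) / (48 × (2.1 × 10¹¹) × (1.5 × 10⁻⁵)) = 0.05287 m = 52.87 mm
  Case 2: delta = (50000 × 6.1^3) / (48 × (1.46 × 10¹¹) × 0.001) = 0.001619 m = 1.619 mm
  Case 3: delta = (86000 × 4.2^3) / (48 × (6.6 × 10¹⁰) × 0.00054) = 0.003724 m = 3.724 mm
  Case 4: delta = (50000 × 4.9^3) / (48 × (6.6 × 10¹⁰) × 0.00064) = 0.002901 m = 2.901 mm
Ordering: 52.87 mm (case 1) > 3.724 mm (case 3) > 2.901 mm (case 4) > 1.619 mm (case 2)
Final answer: 1, 3, 4, 2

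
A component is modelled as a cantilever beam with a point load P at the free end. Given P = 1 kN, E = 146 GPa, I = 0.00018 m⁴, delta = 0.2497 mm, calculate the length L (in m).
Model: a cantilever beam with a point load P at the free end, so delta = (P·L^3) / (3·E·I).
Solve for L: L = ((3·delta·E·I) / P)^(1/3).
Convert to SI units:
  P = 1 kN = 1000 N
  E = 146 GPa = 1.46 × 10¹¹ Pa
  delta = 0.2497 mm = 0.0002497 m
Substitute:
  L = ((3 × 0.0002497 × (1.46 × 10¹¹) × 0.00018) / 1000)^(1/3)
  L = 2.7 m
Final answer: L = 2.7 m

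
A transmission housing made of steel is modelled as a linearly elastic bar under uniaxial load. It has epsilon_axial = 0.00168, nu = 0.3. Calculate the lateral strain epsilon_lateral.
Model: a linearly elastic bar under uniaxial load, so epsilon_lateral = -nu·epsilon_axial.
Substitute:
  epsilon_lateral = -(0.3 × 0.00168)
  epsilon_lateral = -0.000504
Final answer: epsilon_lateral = -0.000504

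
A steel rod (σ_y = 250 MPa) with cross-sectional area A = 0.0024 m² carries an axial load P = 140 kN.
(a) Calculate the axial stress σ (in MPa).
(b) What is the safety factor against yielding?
(a) Axial stress σ = P/A. Convert P = 140 kN = 140000 N.
  σ = 140000 / 0.0024 = 5.833 × 10⁷ Pa = 58.33 MPa
(b) Safety factor SF = σ_y/σ = 250 / 58.33 = 4.286
Final answer: (a) σ = 58.33 MPa, (b) SF = 4.286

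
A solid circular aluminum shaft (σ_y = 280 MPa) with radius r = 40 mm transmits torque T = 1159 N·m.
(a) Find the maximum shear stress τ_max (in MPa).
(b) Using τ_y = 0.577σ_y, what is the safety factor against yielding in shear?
(a) For a solid circular shaft, τ_max = T·r/J with J = π·r^4/2, i.e. τ_max = 2·T / (π·r^3). Convert r = 40 mm = 0.04 m.
  τ_max = (2 × 1159) / (π × 0.04^3) = 1.153 × 10⁷ Pa = 11.53 MPa
(b) τ_y = 0.577 × 280 = 161.56 MPa
  SF = τ_y/τ_max = 161.56 / 11.53 = 14.01
Final answer: (a) τ_max = 11.53 MPa, (b) SF = 14.01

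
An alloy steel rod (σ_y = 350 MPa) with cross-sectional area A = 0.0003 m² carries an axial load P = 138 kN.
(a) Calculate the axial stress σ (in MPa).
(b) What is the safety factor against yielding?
(a) Axial stress σ = P/A. Convert P = 138 kN = 138000 N.
  σ = 138000 / 0.0003 = 4.6 × 10⁸ Pa = 460 MPa
(b) Safety factor SF = σ_y/σ = 350 / 460 = 0.7609
Final answer: (a) σ = 460 MPa, (b) SF = 0.7609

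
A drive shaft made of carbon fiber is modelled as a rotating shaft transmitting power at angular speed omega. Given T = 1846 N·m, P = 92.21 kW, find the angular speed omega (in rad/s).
Model: a rotating shaft transmitting power at angular speed omega, so P = T·omega.
Solve for omega: omega = P / T.
Convert to SI units:
  P = 92.21 kW = 92210 W
Substitute:
  omega = 92210 / 1846
  omega = 49.95 rad/s
Final answer: omega = 49.95 rad/s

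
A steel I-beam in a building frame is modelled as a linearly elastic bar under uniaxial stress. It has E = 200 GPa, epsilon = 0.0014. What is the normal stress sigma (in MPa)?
Model: a linearly elastic bar under uniaxial stress, so sigma = E·epsilon.
Convert to SI units:
  E = 200 GPa = 2 × 10¹¹ Pa
Substitute:
  sigma = (2 × 10¹¹) × 0.0014
  sigma = 2.8 × 10⁸ Pa
Convert: sigma = 2.8 × 10⁸ Pa = 280 MPa
Final answer: sigma = 280 MPa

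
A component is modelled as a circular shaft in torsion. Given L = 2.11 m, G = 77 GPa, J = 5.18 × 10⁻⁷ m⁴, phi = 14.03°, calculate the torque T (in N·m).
Model: a circular shaft in torsion, so phi = (T·L) / (G·J).
Solve for T: T = (phi·G·J) / L.
Convert to SI units:
  G = 77 GPa = 7.7 × 10¹⁰ Pa
  phi = 14.03° = 0.2449 rad
Substitute:
  T = (0.2449 × (7.7 × 10¹⁰) × (5.18 × 10⁻⁷)) / 2.11
  T = 4629 N·m
Final answer: T = 4629 N·m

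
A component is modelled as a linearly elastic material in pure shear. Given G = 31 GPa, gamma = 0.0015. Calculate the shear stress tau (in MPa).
Model: a linearly elastic material in pure shear, so tau = G·gamma.
Convert to SI units:
  G = 31 GPa = 3.1 × 10¹⁰ Pa
Substitute:
  tau = (3.1 × 10¹⁰) × 0.0015
  tau = 4.65 × 10⁷ Pa
Convert: tau = 4.65 × 10⁷ Pa = 46.5 MPa
Final answer: tau = 46.5 MPa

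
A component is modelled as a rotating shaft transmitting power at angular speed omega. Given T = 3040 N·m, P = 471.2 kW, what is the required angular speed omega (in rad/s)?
Model: a rotating shaft transmitting power at angular speed omega, so P = T·omega.
Solve for omega: omega = P / T.
Convert to SI units:
  P = 471.2 kW = 471200 W
Substitute:
  omega = 471200 / 3040
  omega = 155 rad/s
Final answer: omega = 155 rad/s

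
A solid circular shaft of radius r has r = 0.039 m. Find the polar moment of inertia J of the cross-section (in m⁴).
Model: a solid circular shaft of radius r, so J = (π·r^4) / 2.
Substitute:
  J = (π × 0.039^4) / 2
  J = 3.634 × 10⁻⁶ m⁴
Final answer: J = 3.634 × 10⁻⁶ m⁴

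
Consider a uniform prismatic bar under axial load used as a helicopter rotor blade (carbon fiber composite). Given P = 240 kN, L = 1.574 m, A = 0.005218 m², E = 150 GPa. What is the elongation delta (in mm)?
Model: a uniform prismatic bar under axial load, so delta = (P·L) / (A·E).
Convert to SI units:
  P = 240 kN = 240000 N
  E = 150 GPa = 1.5 × 10¹¹ Pa
Substitute:
  delta = (240000 × 1.574) / (0.005218 × (1.5 × 10¹¹))
  delta = 0.0004826 m
Convert: delta = 0.0004826 m = 0.4826 mm
Final answer: delta = 0.4826 mm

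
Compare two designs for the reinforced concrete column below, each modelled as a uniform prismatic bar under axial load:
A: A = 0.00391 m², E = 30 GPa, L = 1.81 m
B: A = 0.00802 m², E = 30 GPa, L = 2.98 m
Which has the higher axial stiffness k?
Model: a uniform prismatic bar under axial load, so k = (A·E) / L (SI units).
  A: k = (0.00391 × (3 × 10¹⁰)) / 1.81 = 6.481 × 10⁷ N/m = 64.81 MN/m
  B: k = (0.00802 × (3 × 10¹⁰)) / 2.98 = 8.074 × 10⁷ N/m = 80.74 MN/m
80.74 MN/m > 64.81 MN/m, so B is larger.
Final answer: B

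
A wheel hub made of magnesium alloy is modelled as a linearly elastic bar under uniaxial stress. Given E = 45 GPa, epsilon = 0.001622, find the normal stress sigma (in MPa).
Model: a linearly elastic bar under uniaxial stress, so epsilon = sigma / E.
Solve for sigma: sigma = epsilon·E.
Convert to SI units:
  E = 45 GPa = 4.5 × 10¹⁰ Pa
Substitute:
  sigma = 0.001622 × (4.5 × 10¹⁰)
  sigma = 7.299 × 10⁷ Pa
Convert: sigma = 7.299 × 10⁷ Pa = 72.99 MPa
Final answer: sigma = 72.99 MPa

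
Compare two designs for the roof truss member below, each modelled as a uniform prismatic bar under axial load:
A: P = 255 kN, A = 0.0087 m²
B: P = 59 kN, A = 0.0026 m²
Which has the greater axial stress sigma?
Model: a uniform prismatic bar under axial load, so sigma = P / A (SI units).
  A: sigma = 255000 / 0.0087 = 2.931 × 10⁷ Pa = 29.31 MPa
  B: sigma = 59000 / 0.0026 = 2.269 × 10⁷ Pa = 22.69 MPa
29.31 MPa > 22.69 MPa, so A is larger.
Final answer: A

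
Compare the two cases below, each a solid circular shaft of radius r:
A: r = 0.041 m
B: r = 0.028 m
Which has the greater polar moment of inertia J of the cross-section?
Model: a solid circular shaft of radius r, so J = (π·r^4) / 2 (SI units).
  A: J = (π × 0.041^4) / 2 = 4.439 × 10⁻⁶ m⁴
  B: J = (π × 0.028^4) / 2 = 9.655 × 10⁻⁷ m⁴
4.439 × 10⁻⁶ m⁴ > 9.655 × 10⁻⁷ m⁴, so A is larger.
Final answer: A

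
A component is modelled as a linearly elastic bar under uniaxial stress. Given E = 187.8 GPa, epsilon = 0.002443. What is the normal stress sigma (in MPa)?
Model: a linearly elastic bar under uniaxial stress, so sigma = E·epsilon.
Convert to SI units:
  E = 187.8 GPa = 1.878 × 10¹¹ Pa
Substitute:
  sigma = (1.878 × 10¹¹) × 0.002443
  sigma = 4.588 × 10⁸ Pa
Convert: sigma = 4.588 × 10⁸ Pa = 458.8 MPa
Final answer: sigma = 458.8 MPa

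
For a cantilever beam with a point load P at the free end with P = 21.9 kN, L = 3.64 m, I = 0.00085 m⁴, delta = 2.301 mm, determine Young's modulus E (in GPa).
Model: a cantilever beam with a point load P at the free end, so delta = (P·L^3) / (3·E·I).
Solve for E: E = (P·L^3) / (3·delta·I).
Convert to SI units:
  P = 21.9 kN = 21900 N
  delta = 2.301 mm = 0.002301 m
Substitute:
  E = (21900 × 3.64^3) / (3 × 0.002301 × 0.00085)
  E = 1.8 × 10¹¹ Pa
Convert: E = 1.8 × 10¹¹ Pa = 180 GPa
Final answer: E = 180 GPa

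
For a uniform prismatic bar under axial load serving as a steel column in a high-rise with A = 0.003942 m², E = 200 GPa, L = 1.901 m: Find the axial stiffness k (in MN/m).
Model: a uniform prismatic bar under axial load, so k = (A·E) / L.
Convert to SI units:
  E = 200 GPa = 2 × 10¹¹ Pa
Substitute:
  k = (0.003942 × (2 × 10¹¹)) / 1.901
  k = 4.147 × 10⁸ N/m
Convert: k = 4.147 × 10⁸ N/m = 414.7 MN/m
Final answer: k = 414.7 MN/m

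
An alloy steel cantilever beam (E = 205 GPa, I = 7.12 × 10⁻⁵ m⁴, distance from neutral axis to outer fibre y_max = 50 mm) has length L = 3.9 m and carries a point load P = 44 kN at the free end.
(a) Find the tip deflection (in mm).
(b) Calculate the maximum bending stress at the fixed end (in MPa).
(a) Tip deflection of a cantilever with an end point load: δ = P·L^3 / (3·E·I). Convert P = 44 kN = 44000 N, E = 205 GPa = 2.05 × 10¹¹ Pa.
  δ = (44000 × 3.9^3) / (3 × (2.05 × 10¹¹) × (7.12 × 10⁻⁵)) = 0.05961 m = 59.61 mm
(b) Maximum bending moment at the fixed end: M = P·L = 44000 × 3.9 = 171600 N·m. Convert y_max = 50 mm = 0.05 m.
  σ = M·y_max / I = (171600 × 0.05) / (7.12 × 10⁻⁵) = 1.205 × 10⁸ Pa = 120.5 MPa
Final answer: (a) δ = 59.61 mm, (b) σ = 120.5 MPa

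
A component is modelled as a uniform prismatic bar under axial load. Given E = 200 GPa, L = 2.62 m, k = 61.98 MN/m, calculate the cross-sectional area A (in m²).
Model: a uniform prismatic bar under axial load, so k = (A·E) / L.
Solve for A: A = (k·L) / E.
Convert to SI units:
  E = 200 GPa = 2 × 10¹¹ Pa
  k = 61.98 MN/m = 6.198 × 10⁷ N/m
Substitute:
  A = ((6.198 × 10⁷) × 2.62) / (2 × 10¹¹)
  A = 0.0008119 m²
Final answer: A = 0.0008119 m²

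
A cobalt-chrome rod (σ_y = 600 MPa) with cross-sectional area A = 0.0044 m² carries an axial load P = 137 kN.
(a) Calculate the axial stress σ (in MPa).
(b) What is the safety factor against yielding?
(a) Axial stress σ = P/A. Convert P = 137 kN = 137000 N.
  σ = 137000 / 0.0044 = 3.114 × 10⁷ Pa = 31.14 MPa
(b) Safety factor SF = σ_y/σ = 600 / 31.14 = 19.27
Final answer: (a) σ = 31.14 MPa, (b) SF = 19.27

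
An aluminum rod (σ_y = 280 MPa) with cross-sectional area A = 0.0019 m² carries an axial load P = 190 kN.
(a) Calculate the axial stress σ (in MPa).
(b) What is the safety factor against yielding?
(a) Axial stress σ = P/A. Convert P = 190 kN = 190000 N.
  σ = 190000 / 0.0019 = 1 × 10⁸ Pa = 100 MPa
(b) Safety factor SF = σ_y/σ = 280 / 100 = 2.8
Final answer: (a) σ = 100 MPa, (b) SF = 2.8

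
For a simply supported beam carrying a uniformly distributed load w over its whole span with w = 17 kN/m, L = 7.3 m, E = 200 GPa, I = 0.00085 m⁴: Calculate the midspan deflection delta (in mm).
Model: a simply supported beam carrying a uniformly distributed load w over its whole span, so delta = (5·w·L^4) / (384·E·I).
Convert to SI units:
  w = 17 kN/m = 17000 N/m
  E = 200 GPa = 2 × 10¹¹ Pa
Substitute:
  delta = (5 × 17000 × 7.3^4) / (384 × (2 × 10¹¹) × 0.00085)
  delta = 0.003698 m
Convert: delta = 0.003698 m = 3.698 mm
Final answer: delta = 3.698 mm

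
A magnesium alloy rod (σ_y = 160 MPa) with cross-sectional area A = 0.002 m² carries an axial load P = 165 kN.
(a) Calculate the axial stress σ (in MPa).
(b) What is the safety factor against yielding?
(a) Axial stress σ = P/A. Convert P = 165 kN = 165000 N.
  σ = 165000 / 0.002 = 8.25 × 10⁷ Pa = 82.5 MPa
(b) Safety factor SF = σ_y/σ = 160 / 82.5 = 1.939
Final answer: (a) σ = 82.5 MPa, (b) SF = 1.939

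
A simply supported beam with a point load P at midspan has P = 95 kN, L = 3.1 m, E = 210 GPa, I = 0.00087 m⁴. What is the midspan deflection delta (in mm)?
Model: a simply supported beam with a point load P at midspan, so delta = (P·L^3) / (48·E·I).
Convert to SI units:
  P = 95 kN = 95000 N
  E = 210 GPa = 2.1 × 10¹¹ Pa
Substitute:
  delta = (95000 × 3.1^3) / (48 × (2.1 × 10¹¹) × 0.00087)
  delta = 0.0003227 m
Convert: delta = 0.0003227 m = 0.3227 mm
Final answer: delta = 0.3227 mm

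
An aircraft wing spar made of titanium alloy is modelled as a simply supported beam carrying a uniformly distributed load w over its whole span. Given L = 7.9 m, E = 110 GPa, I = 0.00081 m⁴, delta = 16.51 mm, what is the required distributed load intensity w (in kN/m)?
Model: a simply supported beam carrying a uniformly distributed load w over its whole span, so delta = (5·w·L^4) / (384·E·I).
Solve for w: w = (384·delta·E·I) / (5·L^4).
Convert to SI units:
  E = 110 GPa = 1.1 × 10¹¹ Pa
  delta = 16.51 mm = 0.01651 m
Substitute:
  w = (384 × 0.01651 × (1.1 × 10¹¹) × 0.00081) / (5 × 7.9^4)
  w = 29010 N/m
Convert: w = 29010 N/m = 29.01 kN/m
Final answer: w = 29.01 kN/m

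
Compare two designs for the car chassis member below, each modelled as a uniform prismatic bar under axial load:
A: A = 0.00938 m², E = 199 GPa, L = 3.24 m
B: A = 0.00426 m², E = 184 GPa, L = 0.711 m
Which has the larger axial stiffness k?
Model: a uniform prismatic bar under axial load, so k = (A·E) / L (SI units).
  A: k = (0.00938 × (1.99 × 10¹¹)) / 3.24 = 5.761 × 10⁸ N/m = 576.1 MN/m
  B: k = (0.00426 × (1.84 × 10¹¹)) / 0.711 = 1.102 × 10⁹ N/m = 1102 MN/m
1102 MN/m > 576.1 MN/m, so B is larger.
Final answer: B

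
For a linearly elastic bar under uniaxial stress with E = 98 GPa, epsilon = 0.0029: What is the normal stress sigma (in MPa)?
Model: a linearly elastic bar under uniaxial stress, so sigma = E·epsilon.
Convert to SI units:
  E = 98 GPa = 9.8 × 10¹⁰ Pa
Substitute:
  sigma = (9.8 × 10¹⁰) × 0.0029
  sigma = 2.842 × 10⁸ Pa
Convert: sigma = 2.842 × 10⁸ Pa = 284.2 MPa
Final answer: sigma = 284.2 MPa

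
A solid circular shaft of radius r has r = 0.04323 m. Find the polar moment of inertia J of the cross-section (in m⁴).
Model: a solid circular shaft of radius r, so J = (π·r^4) / 2.
Substitute:
  J = (π × 0.04323^4) / 2
  J = 5.486 × 10⁻⁶ m⁴
Final answer: J = 5.486 × 10⁻⁶ m⁴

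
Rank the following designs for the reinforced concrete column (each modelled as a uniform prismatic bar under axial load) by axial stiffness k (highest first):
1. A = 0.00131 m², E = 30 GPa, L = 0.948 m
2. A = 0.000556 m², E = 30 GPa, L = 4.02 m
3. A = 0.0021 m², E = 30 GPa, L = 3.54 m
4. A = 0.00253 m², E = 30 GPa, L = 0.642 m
Model: a uniform prismatic bar under axial load, so k = (A·E) / L (SI units).
  Case 1: k = (0.00131 × (3 × 10¹⁰)) / 0.948 = 4.146 × 10⁷ N/m = 41.46 MN/m
  Case 2: k = (0.000556 × (3 × 10¹⁰)) / 4.02 = 4.149 × 10⁶ N/m = 4.149 MN/m
  Case 3: k = (0.0021 × (3 × 10¹⁰)) / 3.54 = 1.78 × 10⁷ N/m = 17.8 MN/m
  Case 4: k = (0.00253 × (3 × 10¹⁰)) / 0.642 = 1.182 × 10⁸ N/m = 118.2 MN/m
Ordering: 118.2 MN/m (case 4) > 41.46 MN/m (case 1) > 17.8 MN/m (case 3) > 4.149 MN/m (case 2)
Final answer: 4, 1, 3, 2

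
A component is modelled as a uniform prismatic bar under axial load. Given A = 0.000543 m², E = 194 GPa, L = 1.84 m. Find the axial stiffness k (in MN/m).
Model: a uniform prismatic bar under axial load, so k = (A·E) / L.
Convert to SI units:
  E = 194 GPa = 1.94 × 10¹¹ Pa
Substitute:
  k = (0.000543 × (1.94 × 10¹¹)) / 1.84
  k = 5.725 × 10⁷ N/m
Convert: k = 5.725 × 10⁷ N/m = 57.25 MN/m
Final answer: k = 57.25 MN/m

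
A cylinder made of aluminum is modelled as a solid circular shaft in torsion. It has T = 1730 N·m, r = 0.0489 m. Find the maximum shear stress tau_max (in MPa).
Model: a solid circular shaft in torsion, so tau_max = (2·T) / (π·r^3).
Substitute:
  tau_max = (2 × 1730) / (π × 0.0489^3)
  tau_max = 9.419 × 10⁶ Pa
Convert: tau_max = 9.419 × 10⁶ Pa = 9.419 MPa
Final answer: tau_max = 9.419 MPa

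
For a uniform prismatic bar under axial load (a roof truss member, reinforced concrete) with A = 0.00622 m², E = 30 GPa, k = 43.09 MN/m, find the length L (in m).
Model: a uniform prismatic bar under axial load, so k = (A·E) / L.
Solve for L: L = (A·E) / k.
Convert to SI units:
  E = 30 GPa = 3 × 10¹⁰ Pa
  k = 43.09 MN/m = 4.309 × 10⁷ N/m
Substitute:
  L = (0.00622 × (3 × 10¹⁰)) / (4.309 × 10⁷)
  L = 4.33 m
Final answer: L = 4.33 m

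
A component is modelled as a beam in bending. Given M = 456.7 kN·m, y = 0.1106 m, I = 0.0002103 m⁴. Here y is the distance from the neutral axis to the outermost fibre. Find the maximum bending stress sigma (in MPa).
Model: a beam in bending, so sigma = (M·y) / I.
Convert to SI units:
  M = 456.7 kN·m = 456700 N·m
Substitute:
  sigma = (456700 × 0.1106) / 0.0002103
  sigma = 2.402 × 10⁸ Pa
Convert: sigma = 2.402 × 10⁸ Pa = 240.2 MPa
Final answer: sigma = 240.2 MPa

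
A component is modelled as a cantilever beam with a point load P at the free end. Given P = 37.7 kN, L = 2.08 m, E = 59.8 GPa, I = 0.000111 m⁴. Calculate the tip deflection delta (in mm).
Model: a cantilever beam with a point load P at the free end, so delta = (P·L^3) / (3·E·I).
Convert to SI units:
  P = 37.7 kN = 37700 N
  E = 59.8 GPa = 5.98 × 10¹⁰ Pa
Substitute:
  delta = (37700 × 2.08^3) / (3 × (5.98 × 10¹⁰) × 0.000111)
  delta = 0.01704 m
Convert: delta = 0.01704 m = 17.04 mm
Final answer: delta = 17.04 mm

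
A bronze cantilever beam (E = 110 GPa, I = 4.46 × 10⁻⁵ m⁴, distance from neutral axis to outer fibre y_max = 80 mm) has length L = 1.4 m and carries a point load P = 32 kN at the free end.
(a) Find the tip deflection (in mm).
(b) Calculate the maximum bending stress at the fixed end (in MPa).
(a) Tip deflection of a cantilever with an end point load: δ = P·L^3 / (3·E·I). Convert P = 32 kN = 32000 N, E = 110 GPa = 1.1 × 10¹¹ Pa.
  δ = (32000 × 1.4^3) / (3 × (1.1 × 10¹¹) × (4.46 × 10⁻⁵)) = 0.005966 m = 5.966 mm
(b) Maximum bending moment at the fixed end: M = P·L = 32000 × 1.4 = 44800 N·m. Convert y_max = 80 mm = 0.08 m.
  σ = M·y_max / I = (44800 × 0.08) / (4.46 × 10⁻⁵) = 8.036 × 10⁷ Pa = 80.36 MPa
Final answer: (a) δ = 5.966 mm, (b) σ = 80.36 MPa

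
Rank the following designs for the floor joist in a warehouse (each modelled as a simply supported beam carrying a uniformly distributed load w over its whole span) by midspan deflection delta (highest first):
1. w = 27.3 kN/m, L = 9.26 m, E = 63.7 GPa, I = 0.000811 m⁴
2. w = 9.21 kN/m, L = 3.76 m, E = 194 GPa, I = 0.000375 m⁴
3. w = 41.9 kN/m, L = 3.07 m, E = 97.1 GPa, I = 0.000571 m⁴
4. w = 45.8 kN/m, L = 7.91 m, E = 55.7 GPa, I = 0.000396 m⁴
Model: a simply supported beam carrying a uniformly distributed load w over its whole span, so delta = (5·w·L^4) / (384·E·I) (SI units).
  Case 1: delta = (5 × 27300 × 9.26^4) / (384 × (6.37 × 10¹⁰) × 0.000811) = 0.05059 m = 50.59 mm
  Case 2: delta = (5 × 9210 × 3.76^4) / (384 × (1.94 × 10¹¹) × 0.000375) = 0.0003295 m = 0.3295 mm
  Case 3: delta = (5 × 41900 × 3.07^4) / (384 × (9.71 × 10¹⁰) × 0.000571) = 0.0008741 m = 0.8741 mm
  Case 4: delta = (5 × 45800 × 7.91^4) / (384 × (5.57 × 10¹⁰) × 0.000396) = 0.1058 m = 105.8 mm
Ordering: 105.8 mm (case 4) > 50.59 mm (case 1) > 0.8741 mm (case 3) > 0.3295 mm (case 2)
Final answer: 4, 1, 3, 2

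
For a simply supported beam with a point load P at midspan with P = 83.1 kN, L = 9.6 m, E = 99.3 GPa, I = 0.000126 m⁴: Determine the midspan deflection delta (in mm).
Model: a simply supported beam with a point load P at midspan, so delta = (P·L^3) / (48·E·I).
Convert to SI units:
  P = 83.1 kN = 83100 N
  E = 99.3 GPa = 9.93 × 10¹⁰ Pa
Substitute:
  delta = (83100 × 9.6^3) / (48 × (9.93 × 10¹⁰) × 0.000126)
  delta = 0.1224 m
Convert: delta = 0.1224 m = 122.4 mm
Final answer: delta = 122.4 mm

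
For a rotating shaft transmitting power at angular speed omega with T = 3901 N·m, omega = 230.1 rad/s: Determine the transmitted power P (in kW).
Model: a rotating shaft transmitting power at angular speed omega, so P = T·omega.
Substitute:
  P = 3901 × 230.1
  P = 897600 W
Convert: P = 897600 W = 897.6 kW
Final answer: P = 897.6 kW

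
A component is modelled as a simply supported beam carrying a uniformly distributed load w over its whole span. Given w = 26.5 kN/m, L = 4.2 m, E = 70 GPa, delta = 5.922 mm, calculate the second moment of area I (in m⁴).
Model: a simply supported beam carrying a uniformly distributed load w over its whole span, so delta = (5·w·L^4) / (384·E·I).
Solve for I: I = (5·w·L^4) / (384·delta·E).
Convert to SI units:
  w = 26.5 kN/m = 26500 N/m
  E = 70 GPa = 7 × 10¹⁰ Pa
  delta = 5.922 mm = 0.005922 m
Substitute:
  I = (5 × 26500 × 4.2^4) / (384 × 0.005922 × (7 × 10¹⁰))
  I = 0.000259 m⁴
Final answer: I = 0.000259 m⁴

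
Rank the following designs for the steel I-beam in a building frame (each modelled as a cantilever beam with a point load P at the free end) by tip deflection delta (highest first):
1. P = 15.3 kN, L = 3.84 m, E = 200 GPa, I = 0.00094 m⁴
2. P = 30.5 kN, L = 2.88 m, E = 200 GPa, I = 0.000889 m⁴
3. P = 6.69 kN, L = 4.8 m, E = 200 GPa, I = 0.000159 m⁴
Model: a cantilever beam with a point load P at the free end, so delta = (P·L^3) / (3·E·I) (SI units).
  Case 1: delta = (15300 × 3.84^3) / (3 × (2 × 10¹¹) × 0.00094) = 0.001536 m = 1.536 mm
  Case 2: delta = (30500 × 2.88^3) / (3 × (2 × 10¹¹) × 0.000889) = 0.001366 m = 1.366 mm
  Case 3: delta = (6690 × 4.8^3) / (3 × (2 × 10¹¹) × 0.000159) = 0.007755 m = 7.755 mm
Ordering: 7.755 mm (case 3) > 1.536 mm (case 1) > 1.366 mm (case 2)
Final answer: 3, 1, 2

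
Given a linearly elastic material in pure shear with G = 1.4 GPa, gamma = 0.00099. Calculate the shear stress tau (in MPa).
Model: a linearly elastic material in pure shear, so tau = G·gamma.
Convert to SI units:
  G = 1.4 GPa = 1.4 × 10⁹ Pa
Substitute:
  tau = (1.4 × 10⁹) × 0.00099
  tau = 1.386 × 10⁶ Pa
Convert: tau = 1.386 × 10⁶ Pa = 1.386 MPa
Final answer: tau = 1.386 MPa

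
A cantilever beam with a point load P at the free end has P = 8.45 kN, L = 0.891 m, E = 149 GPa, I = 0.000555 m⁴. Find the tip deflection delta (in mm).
Model: a cantilever beam with a point load P at the free end, so delta = (P·L^3) / (3·E·I).
Convert to SI units:
  P = 8.45 kN = 8450 N
  E = 149 GPa = 1.49 × 10¹¹ Pa
Substitute:
  delta = (8450 × 0.891^3) / (3 × (1.49 × 10¹¹) × 0.000555)
  delta = 2.409 × 10⁻⁵ m
Convert: delta = 2.409 × 10⁻⁵ m = 0.02409 mm
Final answer: delta = 0.02409 mm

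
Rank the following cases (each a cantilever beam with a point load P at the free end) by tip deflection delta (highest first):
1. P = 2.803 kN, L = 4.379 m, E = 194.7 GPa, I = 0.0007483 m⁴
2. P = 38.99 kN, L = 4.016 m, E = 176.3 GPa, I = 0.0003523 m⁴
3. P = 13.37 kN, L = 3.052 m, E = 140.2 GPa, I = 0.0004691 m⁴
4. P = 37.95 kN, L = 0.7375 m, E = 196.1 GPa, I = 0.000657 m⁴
Model: a cantilever beam with a point load P at the free end, so delta = (P·L^3) / (3·E·I) (SI units).
  Case 1: delta = (2803 × 4.379^3) / (3 × (1.947 × 10¹¹) × 0.0007483) = 0.0005385 m = 0.5385 mm
  Case 2: delta = (38990 × 4.016^3) / (3 × (1.763 × 10¹¹) × 0.0003523) = 0.01355 m = 13.55 mm
  Case 3: delta = (13370 × 3.052^3) / (3 × (1.402 × 10¹¹) × 0.0004691) = 0.001926 m = 1.926 mm
  Case 4: delta = (37950 × 0.7375^3) / (3 × (1.961 × 10¹¹) × 0.000657) = 3.939 × 10⁻⁵ m = 0.03939 mm
Ordering: 13.55 mm (case 2) > 1.926 mm (case 3) > 0.5385 mm (case 1) > 0.03939 mm (case 4)
Final answer: 2, 3, 1, 4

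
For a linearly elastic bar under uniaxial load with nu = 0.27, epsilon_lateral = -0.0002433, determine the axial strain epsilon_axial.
Model: a linearly elastic bar under uniaxial load, so epsilon_lateral = -nu·epsilon_axial.
Solve for epsilon_axial: epsilon_axial = -epsilon_lateral / nu.
Substitute:
  epsilon_axial = -(-0.0002433) / 0.27
  epsilon_axial = 0.0009011
Final answer: epsilon_axial = 0.0009011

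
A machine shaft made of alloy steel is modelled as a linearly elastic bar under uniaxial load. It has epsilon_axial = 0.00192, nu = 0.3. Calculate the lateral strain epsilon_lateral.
Model: a linearly elastic bar under uniaxial load, so epsilon_lateral = -nu·epsilon_axial.
Substitute:
  epsilon_lateral = -(0.3 × 0.00192)
  epsilon_lateral = -0.000576
Final answer: epsilon_lateral = -0.000576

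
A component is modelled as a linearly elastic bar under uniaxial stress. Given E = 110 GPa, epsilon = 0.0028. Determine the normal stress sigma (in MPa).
Model: a linearly elastic bar under uniaxial stress, so sigma = E·epsilon.
Convert to SI units:
  E = 110 GPa = 1.1 × 10¹¹ Pa
Substitute:
  sigma = (1.1 × 10¹¹) × 0.0028
  sigma = 3.08 × 10⁸ Pa
Convert: sigma = 3.08 × 10⁸ Pa = 308 MPa
Final answer: sigma = 308 MPa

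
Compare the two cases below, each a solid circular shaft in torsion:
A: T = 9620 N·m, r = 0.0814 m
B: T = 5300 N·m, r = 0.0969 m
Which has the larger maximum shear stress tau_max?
Model: a solid circular shaft in torsion, so tau_max = (2·T) / (π·r^3) (SI units).
  A: tau_max = (2 × 9620) / (π × 0.0814^3) = 1.135 × 10⁷ Pa = 11.35 MPa
  B: tau_max = (2 × 5300) / (π × 0.0969^3) = 3.708 × 10⁶ Pa = 3.708 MPa
11.35 MPa > 3.708 MPa, so A is larger.
Final answer: A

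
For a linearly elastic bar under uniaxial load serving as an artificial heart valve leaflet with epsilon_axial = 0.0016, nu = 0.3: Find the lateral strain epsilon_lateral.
Model: a linearly elastic bar under uniaxial load, so epsilon_lateral = -nu·epsilon_axial.
Substitute:
  epsilon_lateral = -(0.3 × 0.0016)
  epsilon_lateral = -0.00048
Final answer: epsilon_lateral = -0.00048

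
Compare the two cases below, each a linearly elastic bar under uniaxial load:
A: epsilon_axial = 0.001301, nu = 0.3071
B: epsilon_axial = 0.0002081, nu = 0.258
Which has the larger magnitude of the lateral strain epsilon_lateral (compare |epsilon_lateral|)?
Model: a linearly elastic bar under uniaxial load, so epsilon_lateral = -nu·epsilon_axial (SI units).
  A: epsilon_lateral = -(0.3071 × 0.001301) = -0.0003995
  B: epsilon_lateral = -(0.258 × 0.0002081) = -5.369 × 10⁻⁵
|epsilon_lateral|: A = 0.0003995, B = 5.369 × 10⁻⁵, so A is larger in magnitude.
Final answer: A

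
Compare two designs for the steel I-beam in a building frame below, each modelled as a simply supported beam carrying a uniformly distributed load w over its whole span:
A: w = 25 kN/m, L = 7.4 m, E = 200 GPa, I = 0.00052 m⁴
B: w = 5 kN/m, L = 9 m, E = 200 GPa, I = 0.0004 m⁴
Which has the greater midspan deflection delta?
Model: a simply supported beam carrying a uniformly distributed load w over its whole span, so delta = (5·w·L^4) / (384·E·I) (SI units).
  A: delta = (5 × 25000 × 7.4^4) / (384 × (2 × 10¹¹) × 0.00052) = 0.009386 m = 9.386 mm
  B: delta = (5 × 5000 × 9^4) / (384 × (2 × 10¹¹) × 0.0004) = 0.005339 m = 5.339 mm
9.386 mm > 5.339 mm, so A is larger.
Final answer: A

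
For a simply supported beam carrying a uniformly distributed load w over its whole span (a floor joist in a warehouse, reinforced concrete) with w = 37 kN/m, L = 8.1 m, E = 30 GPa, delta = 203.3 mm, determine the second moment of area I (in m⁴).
Model: a simply supported beam carrying a uniformly distributed load w over its whole span, so delta = (5·w·L^4) / (384·E·I).
Solve for I: I = (5·w·L^4) / (384·delta·E).
Convert to SI units:
  w = 37 kN/m = 37000 N/m
  E = 30 GPa = 3 × 10¹⁰ Pa
  delta = 203.3 mm = 0.2033 m
Substitute:
  I = (5 × 37000 × 8.1^4) / (384 × 0.2033 × (3 × 10¹⁰))
  I = 0.00034 m⁴
Final answer: I = 0.00034 m⁴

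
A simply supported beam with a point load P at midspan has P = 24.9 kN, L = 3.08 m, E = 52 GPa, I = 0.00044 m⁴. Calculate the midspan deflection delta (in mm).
Model: a simply supported beam with a point load P at midspan, so delta = (P·L^3) / (48·E·I).
Convert to SI units:
  P = 24.9 kN = 24900 N
  E = 52 GPa = 5.2 × 10¹⁰ Pa
Substitute:
  delta = (24900 × 3.08^3) / (48 × (5.2 × 10¹⁰) × 0.00044)
  delta = 0.0006625 m
Convert: delta = 0.0006625 m = 0.6625 mm
Final answer: delta = 0.6625 mm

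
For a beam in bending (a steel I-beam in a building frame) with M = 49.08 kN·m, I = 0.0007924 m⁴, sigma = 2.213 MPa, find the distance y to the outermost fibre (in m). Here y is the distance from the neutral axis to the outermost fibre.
Model: a beam in bending, so sigma = (M·y) / I.
Solve for y: y = (sigma·I) / M.
Convert to SI units:
  M = 49.08 kN·m = 49080 N·m
  sigma = 2.213 MPa = 2.213 × 10⁶ Pa
Substitute:
  y = ((2.213 × 10⁶) × 0.0007924) / 49080
  y = 0.03573 m
Final answer: y = 0.03573 m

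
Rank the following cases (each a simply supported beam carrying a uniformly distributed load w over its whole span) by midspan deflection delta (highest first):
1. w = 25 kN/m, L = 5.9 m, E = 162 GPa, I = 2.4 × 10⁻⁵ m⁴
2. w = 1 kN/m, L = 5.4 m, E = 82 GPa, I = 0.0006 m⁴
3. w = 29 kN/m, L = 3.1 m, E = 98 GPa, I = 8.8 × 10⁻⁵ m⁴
Model: a simply supported beam carrying a uniformly distributed load w over its whole span, so delta = (5·w·L^4) / (384·E·I) (SI units).
  Case 1: delta = (5 × 25000 × 5.9^4) / (384 × (1.62 × 10¹¹) × (2.4 × 10⁻⁵)) = 0.1015 m = 101.5 mm
  Case 2: delta = (5 × 1000 × 5.4^4) / (384 × (8.2 × 10¹⁰) × 0.0006) = 0.000225 m = 0.225 mm
  Case 3: delta = (5 × 29000 × 3.1^4) / (384 × (9.8 × 10¹⁰) × (8.8 × 10⁻⁵)) = 0.004044 m = 4.044 mm
Ordering: 101.5 mm (case 1) > 4.044 mm (case 3) > 0.225 mm (case 2)
Final answer: 1, 3, 2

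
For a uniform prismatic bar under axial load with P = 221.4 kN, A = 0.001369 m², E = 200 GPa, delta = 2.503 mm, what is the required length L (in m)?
Model: a uniform prismatic bar under axial load, so delta = (P·L) / (A·E).
Solve for L: L = (delta·A·E) / P.
Convert to SI units:
  P = 221.4 kN = 221400 N
  E = 200 GPa = 2 × 10¹¹ Pa
  delta = 2.503 mm = 0.002503 m
Substitute:
  L = (0.002503 × 0.001369 × (2 × 10¹¹)) / 221400
  L = 3.095 m
Final answer: L = 3.095 m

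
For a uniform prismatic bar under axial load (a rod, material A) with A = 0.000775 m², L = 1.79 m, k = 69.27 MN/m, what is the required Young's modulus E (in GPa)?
Model: a uniform prismatic bar under axial load, so k = (A·E) / L.
Solve for E: E = (k·L) / A.
Convert to SI units:
  k = 69.27 MN/m = 6.927 × 10⁷ N/m
Substitute:
  E = ((6.927 × 10⁷) × 1.79) / 0.000775
  E = 1.6 × 10¹¹ Pa
Convert: E = 1.6 × 10¹¹ Pa = 160 GPa
Final answer: E = 160 GPa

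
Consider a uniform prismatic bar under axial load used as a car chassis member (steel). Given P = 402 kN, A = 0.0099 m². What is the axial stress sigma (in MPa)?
Model: a uniform prismatic bar under axial load, so sigma = P / A.
Convert to SI units:
  P = 402 kN = 402000 N
Substitute:
  sigma = 402000 / 0.0099
  sigma = 4.061 × 10⁷ Pa
Convert: sigma = 4.061 × 10⁷ Pa = 40.61 MPa
Final answer: sigma = 40.61 MPa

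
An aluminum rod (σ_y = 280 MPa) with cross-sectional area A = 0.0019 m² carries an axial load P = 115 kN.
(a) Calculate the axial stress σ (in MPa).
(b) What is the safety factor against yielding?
(a) Axial stress σ = P/A. Convert P = 115 kN = 115000 N.
  σ = 115000 / 0.0019 = 6.053 × 10⁷ Pa = 60.53 MPa
(b) Safety factor SF = σ_y/σ = 280 / 60.53 = 4.626
Final answer: (a) σ = 60.53 MPa, (b) SF = 4.626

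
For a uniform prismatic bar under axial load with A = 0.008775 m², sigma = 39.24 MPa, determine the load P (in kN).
Model: a uniform prismatic bar under axial load, so sigma = P / A.
Solve for P: P = sigma·A.
Convert to SI units:
  sigma = 39.24 MPa = 3.924 × 10⁷ Pa
Substitute:
  P = (3.924 × 10⁷) × 0.008775
  P = 344300 N
Convert: P = 344300 N = 344.3 kN
Final answer: P = 344.3 kN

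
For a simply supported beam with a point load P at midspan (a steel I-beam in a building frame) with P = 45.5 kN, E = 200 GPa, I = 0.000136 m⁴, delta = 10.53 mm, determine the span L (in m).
Model: a simply supported beam with a point load P at midspan, so delta = (P·L^3) / (48·E·I).
Solve for L: L = ((48·delta·E·I) / P)^(1/3).
Convert to SI units:
  P = 45.5 kN = 45500 N
  E = 200 GPa = 2 × 10¹¹ Pa
  delta = 10.53 mm = 0.01053 m
Substitute:
  L = ((48 × 0.01053 × (2 × 10¹¹) × 0.000136) / 45500)^(1/3)
  L = 6.71 m
Final answer: L = 6.71 m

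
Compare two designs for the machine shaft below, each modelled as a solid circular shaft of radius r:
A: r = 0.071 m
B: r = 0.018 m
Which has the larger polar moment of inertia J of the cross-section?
Model: a solid circular shaft of radius r, so J = (π·r^4) / 2 (SI units).
  A: J = (π × 0.071^4) / 2 = 3.992 × 10⁻⁵ m⁴
  B: J = (π × 0.018^4) / 2 = 1.649 × 10⁻⁷ m⁴
3.992 × 10⁻⁵ m⁴ > 1.649 × 10⁻⁷ m⁴, so A is larger.
Final answer: A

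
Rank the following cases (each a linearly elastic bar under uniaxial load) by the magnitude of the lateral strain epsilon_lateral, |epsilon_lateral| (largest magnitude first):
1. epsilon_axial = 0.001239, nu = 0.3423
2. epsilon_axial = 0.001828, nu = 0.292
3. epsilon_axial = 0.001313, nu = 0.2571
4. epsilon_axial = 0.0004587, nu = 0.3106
Model: a linearly elastic bar under uniaxial load, so epsilon_lateral = -nu·epsilon_axial (SI units).
  Case 1: epsilon_lateral = -(0.3423 × 0.001239) = -0.0004241
  Case 2: epsilon_lateral = -(0.292 × 0.001828) = -0.0005338
  Case 3: epsilon_lateral = -(0.2571 × 0.001313) = -0.0003376
  Case 4: epsilon_lateral = -(0.3106 × 0.0004587) = -0.0001425
Ordering by |epsilon_lateral|: 0.0005338 (case 2) > 0.0004241 (case 1) > 0.0003376 (case 3) > 0.0001425 (case 4)
Final answer: 2, 1, 3, 4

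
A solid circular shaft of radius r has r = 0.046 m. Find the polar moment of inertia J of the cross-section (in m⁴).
Model: a solid circular shaft of radius r, so J = (π·r^4) / 2.
Substitute:
  J = (π × 0.046^4) / 2
  J = 7.033 × 10⁻⁶ m⁴
Final answer: J = 7.033 × 10⁻⁶ m⁴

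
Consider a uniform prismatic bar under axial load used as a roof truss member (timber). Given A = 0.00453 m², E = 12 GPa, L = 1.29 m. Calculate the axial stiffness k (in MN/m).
Model: a uniform prismatic bar under axial load, so k = (A·E) / L.
Convert to SI units:
  E = 12 GPa = 1.2 × 10¹⁰ Pa
Substitute:
  k = (0.00453 × (1.2 × 10¹⁰)) / 1.29
  k = 4.214 × 10⁷ N/m
Convert: k = 4.214 × 10⁷ N/m = 42.14 MN/m
Final answer: k = 42.14 MN/m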